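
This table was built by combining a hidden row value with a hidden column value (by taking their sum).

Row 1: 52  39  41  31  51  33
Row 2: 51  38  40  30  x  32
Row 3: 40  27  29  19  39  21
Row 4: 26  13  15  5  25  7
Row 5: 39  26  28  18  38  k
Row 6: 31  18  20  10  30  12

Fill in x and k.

x = 50, k = 20

The difference between any two rows is the same in every column — this is an addition table with the headers hidden.
Row 2 minus row 1 is 51 − 52 = -1, so its entry in column 5 is 51 + (-1) = 50.
Row 5 minus row 1 is 39 − 52 = -13, so its entry in column 6 is 33 + (-13) = 20.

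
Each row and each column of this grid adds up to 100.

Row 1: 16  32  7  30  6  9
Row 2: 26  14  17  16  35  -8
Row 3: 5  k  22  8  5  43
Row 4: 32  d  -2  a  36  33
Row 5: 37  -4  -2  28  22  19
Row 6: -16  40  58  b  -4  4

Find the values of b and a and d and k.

b = 18, a = 0, d = 1, k = 17

Row 6: -16 + 40 + 58 − 4 + 4 = 82, so its missing entry is 100 − 82 = 18.
Column 4: 30 + 16 + 8 + 28 + 18 = 100, so its missing entry is 100 − 100 = 0.
Row 3: 5 + 22 + 8 + 5 + 43 = 83, so its missing entry is 100 − 83 = 17.
Row 4: 32 − 2 + 0 + 36 + 33 = 99, so its missing entry is 100 − 99 = 1.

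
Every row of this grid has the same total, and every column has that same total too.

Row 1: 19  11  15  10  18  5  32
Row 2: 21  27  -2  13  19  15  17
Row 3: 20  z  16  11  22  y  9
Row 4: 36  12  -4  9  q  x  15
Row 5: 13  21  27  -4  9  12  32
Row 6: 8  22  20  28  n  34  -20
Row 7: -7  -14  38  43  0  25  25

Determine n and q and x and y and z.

n = 18, q = 24, x = 18, y = 1, z = 31

Rows 1 and 2 both sum to 110, so that's the common total.
The known cells in column 2 total 79, leaving 110 − 79 = 31 for the blank.
The known cells in row 6 total 92, leaving 110 − 92 = 18 for the blank.
The known cells in column 5 total 86, leaving 110 − 86 = 24 for the blank.
The known cells in row 3 total 109, leaving 110 − 109 = 1 for the blank.
The known cells in row 4 total 92, leaving 110 − 92 = 18 for the blank.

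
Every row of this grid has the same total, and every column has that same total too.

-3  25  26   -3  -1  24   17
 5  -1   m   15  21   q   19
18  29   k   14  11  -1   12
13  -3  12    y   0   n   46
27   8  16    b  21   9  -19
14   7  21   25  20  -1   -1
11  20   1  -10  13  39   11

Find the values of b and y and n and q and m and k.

Rows 1 and 6 both sum to 85, so that's the common total.
Row 5 has 27 + 8 + 16 + 21 + 9 − 19 = 62; the blank must be 85 − 62 = 23.
Column 4 has -3 + 15 + 14 + 23 + 25 − 10 = 64; the blank must be 85 − 64 = 21.
Row 3 has 18 + 29 + 14 + 11 − 1 + 12 = 83; the blank must be 85 − 83 = 2.
Column 3 has 26 + 2 + 12 + 16 + 21 + 1 = 78; the blank must be 85 − 78 = 7.
Row 2 has 5 − 1 + 7 + 15 + 21 + 19 = 66; the blank must be 85 − 66 = 19.
Row 4 has 13 − 3 + 12 + 21 + 0 + 46 = 89; the blank must be 85 − 89 = -4.

b = 23, y = 21, n = -4, q = 19, m = 7, k = 2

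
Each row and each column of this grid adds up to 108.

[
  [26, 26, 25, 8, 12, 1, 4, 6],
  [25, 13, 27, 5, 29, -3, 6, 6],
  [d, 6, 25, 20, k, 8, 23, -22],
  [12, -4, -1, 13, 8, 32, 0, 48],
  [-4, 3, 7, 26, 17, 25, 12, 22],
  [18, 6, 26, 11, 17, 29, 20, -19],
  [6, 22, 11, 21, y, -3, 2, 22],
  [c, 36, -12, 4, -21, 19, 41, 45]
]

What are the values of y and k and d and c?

y = 27, k = 19, d = 29, c = -4

Row 8 has 36 − 12 + 4 − 21 + 19 + 41 + 45 = 112; the blank must be 108 − 112 = -4.
Column 1 has 26 + 25 + 12 − 4 + 18 + 6 − 4 = 79; the blank must be 108 − 79 = 29.
Row 3 has 29 + 6 + 25 + 20 + 8 + 23 − 22 = 89; the blank must be 108 − 89 = 19.
Row 7 has 6 + 22 + 11 + 21 − 3 + 2 + 22 = 81; the blank must be 108 − 81 = 27.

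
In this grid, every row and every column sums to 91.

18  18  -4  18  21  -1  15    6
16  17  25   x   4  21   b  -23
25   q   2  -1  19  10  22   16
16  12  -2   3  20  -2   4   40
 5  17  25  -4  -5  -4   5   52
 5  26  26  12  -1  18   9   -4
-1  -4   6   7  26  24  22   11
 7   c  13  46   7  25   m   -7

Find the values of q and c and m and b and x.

q = -2, c = 7, m = -7, b = 21, x = 10

Row 3 has 25 + 2 − 1 + 19 + 10 + 22 + 16 = 93; the blank must be 91 − 93 = -2.
Column 2 has 18 + 17 − 2 + 12 + 17 + 26 − 4 = 84; the blank must be 91 − 84 = 7.
Row 8 has 7 + 7 + 13 + 46 + 7 + 25 − 7 = 98; the blank must be 91 − 98 = -7.
Column 7 has 15 + 22 + 4 + 5 + 9 + 22 − 7 = 70; the blank must be 91 − 70 = 21.
Row 2 has 16 + 17 + 25 + 4 + 21 + 21 − 23 = 81; the blank must be 91 − 81 = 10.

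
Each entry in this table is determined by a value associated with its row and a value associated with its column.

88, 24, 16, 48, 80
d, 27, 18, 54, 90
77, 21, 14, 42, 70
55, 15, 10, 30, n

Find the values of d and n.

Each row is a constant multiple of every other row — this is a multiplication table with the headers hidden.
Row 2 is 18/16 = 9/8 times row 1, so its entry in column 1 is 88 × 9/8 = 99.
Row 4 is 10/16 = 5/8 times row 1, so its entry in column 5 is 80 × 5/8 = 50.

d = 99, n = 50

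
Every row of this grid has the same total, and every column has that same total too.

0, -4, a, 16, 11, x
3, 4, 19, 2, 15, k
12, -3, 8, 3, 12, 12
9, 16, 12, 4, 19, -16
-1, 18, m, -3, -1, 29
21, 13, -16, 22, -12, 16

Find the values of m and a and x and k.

m = 2, a = 19, x = 2, k = 1

Rows 3 and 4 both sum to 44, so that's the common total.
Row 2: 3 + 4 + 19 + 2 + 15 = 43, so its missing entry is 44 − 43 = 1.
Row 5: -1 + 18 − 3 − 1 + 29 = 42, so its missing entry is 44 − 42 = 2.
Column 3: 19 + 8 + 12 + 2 − 16 = 25, so its missing entry is 44 − 25 = 19.
Row 1: 0 − 4 + 19 + 16 + 11 = 42, so its missing entry is 44 − 42 = 2.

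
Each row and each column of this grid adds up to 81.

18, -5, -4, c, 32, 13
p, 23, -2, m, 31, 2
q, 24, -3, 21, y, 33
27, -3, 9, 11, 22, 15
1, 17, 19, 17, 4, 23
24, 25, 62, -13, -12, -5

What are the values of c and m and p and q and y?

The known cells in column 5 total 77, leaving 81 − 77 = 4 for the blank.
The known cells in row 1 total 54, leaving 81 − 54 = 27 for the blank.
The known cells in row 3 total 79, leaving 81 − 79 = 2 for the blank.
The known cells in column 1 total 72, leaving 81 − 72 = 9 for the blank.
The known cells in row 2 total 63, leaving 81 − 63 = 18 for the blank.

c = 27, m = 18, p = 9, q = 2, y = 4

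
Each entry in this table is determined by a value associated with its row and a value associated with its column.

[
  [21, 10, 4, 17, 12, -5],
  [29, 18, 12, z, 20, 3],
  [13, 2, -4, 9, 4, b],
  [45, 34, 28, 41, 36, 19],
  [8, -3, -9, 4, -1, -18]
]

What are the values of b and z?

b = -13, z = 25

The difference between any two rows is the same in every column — this is an addition table with the headers hidden.
Row 3 minus row 1 is -4 − 4 = -8, so its entry in column 6 is -5 + (-8) = -13.
Row 2 minus row 1 is 12 − 4 = 8, so its entry in column 4 is 17 + 8 = 25.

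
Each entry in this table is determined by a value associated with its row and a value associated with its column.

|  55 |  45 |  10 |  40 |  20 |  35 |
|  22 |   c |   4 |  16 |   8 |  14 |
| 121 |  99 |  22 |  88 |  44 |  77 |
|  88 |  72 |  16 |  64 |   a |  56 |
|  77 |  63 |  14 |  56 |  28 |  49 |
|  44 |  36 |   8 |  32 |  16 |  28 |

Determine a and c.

Each row is a constant multiple of every other row — this is a multiplication table with the headers hidden.
Row 4 is 88/55 = 8/5 times row 1, so its entry in column 5 is 20 × 8/5 = 32.
Row 2 is 22/55 = 2/5 times row 1, so its entry in column 2 is 45 × 2/5 = 18.

a = 32, c = 18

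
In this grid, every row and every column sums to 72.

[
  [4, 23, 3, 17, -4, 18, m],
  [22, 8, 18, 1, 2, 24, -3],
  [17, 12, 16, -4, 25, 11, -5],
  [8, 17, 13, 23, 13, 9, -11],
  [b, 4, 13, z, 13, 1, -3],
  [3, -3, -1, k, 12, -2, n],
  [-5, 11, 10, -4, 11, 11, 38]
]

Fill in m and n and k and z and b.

Column 1: 4 + 22 + 17 + 8 + 3 − 5 = 49, so its missing entry is 72 − 49 = 23.
Row 5: 23 + 4 + 13 + 13 + 1 − 3 = 51, so its missing entry is 72 − 51 = 21.
Row 1: 4 + 23 + 3 + 17 − 4 + 18 = 61, so its missing entry is 72 − 61 = 11.
Column 7: 11 − 3 − 5 − 11 − 3 + 38 = 27, so its missing entry is 72 − 27 = 45.
Row 6: 3 − 3 − 1 + 12 − 2 + 45 = 54, so its missing entry is 72 − 54 = 18.

m = 11, n = 45, k = 18, z = 21, b = 23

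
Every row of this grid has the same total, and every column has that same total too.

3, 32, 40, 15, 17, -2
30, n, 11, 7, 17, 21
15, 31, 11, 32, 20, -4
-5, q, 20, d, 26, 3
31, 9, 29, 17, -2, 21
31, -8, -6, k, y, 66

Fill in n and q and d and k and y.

Rows 1 and 3 both sum to 105, so that's the common total.
Row 2 has 30 + 11 + 7 + 17 + 21 = 86; the blank must be 105 − 86 = 19.
Column 2 has 32 + 19 + 31 + 9 − 8 = 83; the blank must be 105 − 83 = 22.
Column 5 has 17 + 17 + 20 + 26 − 2 = 78; the blank must be 105 − 78 = 27.
Row 4 has -5 + 22 + 20 + 26 + 3 = 66; the blank must be 105 − 66 = 39.
Row 6 has 31 − 8 − 6 + 27 + 66 = 110; the blank must be 105 − 110 = -5.

n = 19, q = 22, d = 39, k = -5, y = 27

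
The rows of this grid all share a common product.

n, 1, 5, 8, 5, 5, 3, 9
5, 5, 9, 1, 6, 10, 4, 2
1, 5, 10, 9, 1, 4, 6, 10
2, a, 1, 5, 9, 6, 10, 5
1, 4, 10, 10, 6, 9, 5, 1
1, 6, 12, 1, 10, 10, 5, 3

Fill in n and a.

Rows 2 and 6 each multiply to 108000, so every row has product 108000.
Row 1: 1×5×8×5×5×3×9 = 27000, so the missing entry is 108000 ÷ 27000 = 4.
Row 4: 2×1×5×9×6×10×5 = 27000, so the missing entry is 108000 ÷ 27000 = 4.

n = 4, a = 4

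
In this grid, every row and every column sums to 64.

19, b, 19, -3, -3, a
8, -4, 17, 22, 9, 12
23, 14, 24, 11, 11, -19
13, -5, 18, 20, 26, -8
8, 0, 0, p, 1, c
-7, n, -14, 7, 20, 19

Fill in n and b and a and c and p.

n = 39, b = 20, a = 12, c = 48, p = 7

Column 4: -3 + 22 + 11 + 20 + 7 = 57, so its missing entry is 64 − 57 = 7.
Row 6: -7 − 14 + 7 + 20 + 19 = 25, so its missing entry is 64 − 25 = 39.
Column 2: -4 + 14 − 5 + 0 + 39 = 44, so its missing entry is 64 − 44 = 20.
Row 5: 8 + 0 + 0 + 7 + 1 = 16, so its missing entry is 64 − 16 = 48.
Row 1: 19 + 20 + 19 − 3 − 3 = 52, so its missing entry is 64 − 52 = 12.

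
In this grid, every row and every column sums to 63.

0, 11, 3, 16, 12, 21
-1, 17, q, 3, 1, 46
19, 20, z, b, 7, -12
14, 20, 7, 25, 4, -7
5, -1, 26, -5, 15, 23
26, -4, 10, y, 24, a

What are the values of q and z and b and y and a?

q = -3, z = 20, b = 9, y = 15, a = -8

Column 6 has 21 + 46 − 12 − 7 + 23 = 71; the blank must be 63 − 71 = -8.
Row 2 has -1 + 17 + 3 + 1 + 46 = 66; the blank must be 63 − 66 = -3.
Column 3 has 3 − 3 + 7 + 26 + 10 = 43; the blank must be 63 − 43 = 20.
Row 3 has 19 + 20 + 20 + 7 − 12 = 54; the blank must be 63 − 54 = 9.
Row 6 has 26 − 4 + 10 + 24 − 8 = 48; the blank must be 63 − 48 = 15.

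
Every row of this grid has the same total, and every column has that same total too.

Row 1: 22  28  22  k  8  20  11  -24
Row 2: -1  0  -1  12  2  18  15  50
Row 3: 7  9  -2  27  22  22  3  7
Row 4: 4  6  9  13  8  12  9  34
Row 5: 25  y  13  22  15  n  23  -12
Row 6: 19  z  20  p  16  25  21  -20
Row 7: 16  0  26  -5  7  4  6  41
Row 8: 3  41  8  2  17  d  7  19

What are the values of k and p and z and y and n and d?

k = 8, p = 16, z = -2, y = 13, n = -4, d = -2

Rows 2 and 3 both sum to 95, so that's the common total.
Row 1: 22 + 28 + 22 + 8 + 20 + 11 − 24 = 87, so its missing entry is 95 − 87 = 8.
Column 4: 8 + 12 + 27 + 13 + 22 − 5 + 2 = 79, so its missing entry is 95 − 79 = 16.
Row 6: 19 + 20 + 16 + 16 + 25 + 21 − 20 = 97, so its missing entry is 95 − 97 = -2.
Row 8: 3 + 41 + 8 + 2 + 17 + 7 + 19 = 97, so its missing entry is 95 − 97 = -2.
Column 6: 20 + 18 + 22 + 12 + 25 + 4 − 2 = 99, so its missing entry is 95 − 99 = -4.
Row 5: 25 + 13 + 22 + 15 − 4 + 23 − 12 = 82, so its missing entry is 95 − 82 = 13.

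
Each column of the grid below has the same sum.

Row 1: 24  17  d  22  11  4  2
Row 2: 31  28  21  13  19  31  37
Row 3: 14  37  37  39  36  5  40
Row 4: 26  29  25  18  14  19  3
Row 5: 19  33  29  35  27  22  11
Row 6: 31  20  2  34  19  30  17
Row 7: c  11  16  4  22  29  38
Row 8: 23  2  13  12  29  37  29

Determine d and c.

Columns 2 and 6 both add up to 177, so every column sums to 177.
Column 3: 21 + 37 + 25 + 29 + 2 + 16 + 13 = 143, so the missing entry is 177 − 143 = 34.
Column 1: 24 + 31 + 14 + 26 + 19 + 31 + 23 = 168, so the missing entry is 177 − 168 = 9.

d = 34, c = 9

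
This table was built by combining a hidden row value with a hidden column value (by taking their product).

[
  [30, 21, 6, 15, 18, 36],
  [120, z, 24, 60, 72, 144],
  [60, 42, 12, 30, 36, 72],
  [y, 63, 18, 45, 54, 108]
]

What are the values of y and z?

y = 90, z = 84

Each row is a constant multiple of every other row — this is a multiplication table with the headers hidden.
Row 4 is 18/6 = 3/1 times row 1, so its entry in column 1 is 30 × 3/1 = 90.
Row 2 is 24/6 = 4/1 times row 1, so its entry in column 2 is 21 × 4/1 = 84.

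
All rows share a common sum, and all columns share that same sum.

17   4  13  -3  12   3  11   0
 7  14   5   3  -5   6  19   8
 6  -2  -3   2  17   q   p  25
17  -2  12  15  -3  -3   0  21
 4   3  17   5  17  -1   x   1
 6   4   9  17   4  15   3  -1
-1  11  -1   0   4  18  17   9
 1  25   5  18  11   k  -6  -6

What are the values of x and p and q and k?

Rows 1 and 2 both sum to 57, so that's the common total.
The known cells in row 8 total 48, leaving 57 − 48 = 9 for the blank.
The known cells in column 6 total 47, leaving 57 − 47 = 10 for the blank.
The known cells in row 5 total 46, leaving 57 − 46 = 11 for the blank.
The known cells in row 3 total 55, leaving 57 − 55 = 2 for the blank.

x = 11, p = 2, q = 10, k = 9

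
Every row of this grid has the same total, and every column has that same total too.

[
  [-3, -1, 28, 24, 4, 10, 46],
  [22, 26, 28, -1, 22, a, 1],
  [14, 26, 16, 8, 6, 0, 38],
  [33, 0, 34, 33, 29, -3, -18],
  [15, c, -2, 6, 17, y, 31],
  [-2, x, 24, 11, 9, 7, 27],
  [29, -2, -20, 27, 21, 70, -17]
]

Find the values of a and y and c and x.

Rows 1 and 3 both sum to 108, so that's the common total.
Row 6: -2 + 24 + 11 + 9 + 7 + 27 = 76, so its missing entry is 108 − 76 = 32.
Column 2: -1 + 26 + 26 + 0 + 32 − 2 = 81, so its missing entry is 108 − 81 = 27.
Row 5: 15 + 27 − 2 + 6 + 17 + 31 = 94, so its missing entry is 108 − 94 = 14.
Row 2: 22 + 26 + 28 − 1 + 22 + 1 = 98, so its missing entry is 108 − 98 = 10.

a = 10, y = 14, c = 27, x = 32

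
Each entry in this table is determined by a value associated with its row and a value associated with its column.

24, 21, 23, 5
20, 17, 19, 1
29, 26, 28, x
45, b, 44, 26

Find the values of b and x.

b = 42, x = 10

The difference between any two rows is the same in every column — this is an addition table with the headers hidden.
Row 4 minus row 1 is 45 − 24 = 21, so its entry in column 2 is 21 + 21 = 42.
Row 3 minus row 1 is 29 − 24 = 5, so its entry in column 4 is 5 + 5 = 10.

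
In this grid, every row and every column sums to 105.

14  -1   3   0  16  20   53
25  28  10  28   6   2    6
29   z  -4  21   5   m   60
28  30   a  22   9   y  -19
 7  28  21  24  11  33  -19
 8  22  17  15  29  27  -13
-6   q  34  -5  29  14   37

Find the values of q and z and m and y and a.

q = 2, z = -4, m = -2, y = 11, a = 24

Row 7: -6 + 34 − 5 + 29 + 14 + 37 = 103, so its missing entry is 105 − 103 = 2.
Column 2: -1 + 28 + 30 + 28 + 22 + 2 = 109, so its missing entry is 105 − 109 = -4.
Column 3: 3 + 10 − 4 + 21 + 17 + 34 = 81, so its missing entry is 105 − 81 = 24.
Row 3: 29 − 4 − 4 + 21 + 5 + 60 = 107, so its missing entry is 105 − 107 = -2.
Row 4: 28 + 30 + 24 + 22 + 9 − 19 = 94, so its missing entry is 105 − 94 = 11.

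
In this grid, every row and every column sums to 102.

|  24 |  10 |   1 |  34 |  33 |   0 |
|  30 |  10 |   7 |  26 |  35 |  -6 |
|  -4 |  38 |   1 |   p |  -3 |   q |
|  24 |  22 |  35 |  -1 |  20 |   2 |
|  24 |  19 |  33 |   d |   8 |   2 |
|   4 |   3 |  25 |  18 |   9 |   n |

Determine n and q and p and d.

n = 43, q = 61, p = 9, d = 16

The known cells in row 6 total 59, leaving 102 − 59 = 43 for the blank.
The known cells in column 6 total 41, leaving 102 − 41 = 61 for the blank.
The known cells in row 3 total 93, leaving 102 − 93 = 9 for the blank.
The known cells in row 5 total 86, leaving 102 − 86 = 16 for the blank.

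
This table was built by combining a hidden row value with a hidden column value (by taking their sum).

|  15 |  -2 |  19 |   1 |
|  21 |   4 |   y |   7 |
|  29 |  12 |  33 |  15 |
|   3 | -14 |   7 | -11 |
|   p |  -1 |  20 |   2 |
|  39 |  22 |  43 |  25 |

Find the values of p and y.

p = 16, y = 25

The difference between any two rows is the same in every column — this is an addition table with the headers hidden.
Row 5 minus row 1 is 2 − 1 = 1, so its entry in column 1 is 15 + 1 = 16.
Row 2 minus row 1 is 7 − 1 = 6, so its entry in column 3 is 19 + 6 = 25.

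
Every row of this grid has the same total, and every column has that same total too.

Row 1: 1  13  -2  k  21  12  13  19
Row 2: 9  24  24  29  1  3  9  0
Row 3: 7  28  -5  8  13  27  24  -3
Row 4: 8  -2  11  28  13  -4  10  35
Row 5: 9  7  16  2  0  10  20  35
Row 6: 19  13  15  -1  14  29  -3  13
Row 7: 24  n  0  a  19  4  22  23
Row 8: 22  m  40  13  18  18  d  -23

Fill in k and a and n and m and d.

k = 22, a = -2, n = 9, m = 7, d = 4

Rows 2 and 3 both sum to 99, so that's the common total.
The known cells in row 1 total 77, leaving 99 − 77 = 22 for the blank.
The known cells in column 7 total 95, leaving 99 − 95 = 4 for the blank.
The known cells in row 8 total 92, leaving 99 − 92 = 7 for the blank.
The known cells in column 2 total 90, leaving 99 − 90 = 9 for the blank.
The known cells in row 7 total 101, leaving 99 − 101 = -2 for the blank.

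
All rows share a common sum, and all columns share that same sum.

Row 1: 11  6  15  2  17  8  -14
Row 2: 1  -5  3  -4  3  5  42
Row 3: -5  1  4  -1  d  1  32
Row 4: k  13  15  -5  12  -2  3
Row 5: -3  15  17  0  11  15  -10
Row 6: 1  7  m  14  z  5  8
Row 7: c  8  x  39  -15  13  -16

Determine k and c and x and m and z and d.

Rows 1 and 2 both sum to 45, so that's the common total.
Row 3 has -5 + 1 + 4 − 1 + 1 + 32 = 32; the blank must be 45 − 32 = 13.
Column 5 has 17 + 3 + 13 + 12 + 11 − 15 = 41; the blank must be 45 − 41 = 4.
Row 4 has 13 + 15 − 5 + 12 − 2 + 3 = 36; the blank must be 45 − 36 = 9.
Column 1 has 11 + 1 − 5 + 9 − 3 + 1 = 14; the blank must be 45 − 14 = 31.
Row 7 has 31 + 8 + 39 − 15 + 13 − 16 = 60; the blank must be 45 − 60 = -15.
Row 6 has 1 + 7 + 14 + 4 + 5 + 8 = 39; the blank must be 45 − 39 = 6.

k = 9, c = 31, x = -15, m = 6, z = 4, d = 13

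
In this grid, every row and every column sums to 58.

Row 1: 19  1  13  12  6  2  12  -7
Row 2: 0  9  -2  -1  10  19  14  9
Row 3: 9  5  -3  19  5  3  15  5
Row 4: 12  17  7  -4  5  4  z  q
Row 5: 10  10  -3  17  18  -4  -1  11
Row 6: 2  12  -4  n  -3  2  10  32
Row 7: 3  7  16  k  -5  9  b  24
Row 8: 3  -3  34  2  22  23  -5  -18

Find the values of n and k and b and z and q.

Column 8: -7 + 9 + 5 + 11 + 32 + 24 − 18 = 56, so its missing entry is 58 − 56 = 2.
Row 4: 12 + 17 + 7 − 4 + 5 + 4 + 2 = 43, so its missing entry is 58 − 43 = 15.
Column 7: 12 + 14 + 15 + 15 − 1 + 10 − 5 = 60, so its missing entry is 58 − 60 = -2.
Row 6: 2 + 12 − 4 − 3 + 2 + 10 + 32 = 51, so its missing entry is 58 − 51 = 7.
Row 7: 3 + 7 + 16 − 5 + 9 − 2 + 24 = 52, so its missing entry is 58 − 52 = 6.

n = 7, k = 6, b = -2, z = 15, q = 2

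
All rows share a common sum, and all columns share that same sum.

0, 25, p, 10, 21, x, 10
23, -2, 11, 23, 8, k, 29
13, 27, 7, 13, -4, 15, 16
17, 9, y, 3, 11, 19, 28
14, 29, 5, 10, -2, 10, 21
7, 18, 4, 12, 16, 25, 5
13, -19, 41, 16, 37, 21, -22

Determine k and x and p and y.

k = -5, x = 2, p = 19, y = 0

Rows 3 and 5 both sum to 87, so that's the common total.
Row 4: 17 + 9 + 3 + 11 + 19 + 28 = 87, so its missing entry is 87 − 87 = 0.
Column 3: 11 + 7 + 0 + 5 + 4 + 41 = 68, so its missing entry is 87 − 68 = 19.
Row 1: 0 + 25 + 19 + 10 + 21 + 10 = 85, so its missing entry is 87 − 85 = 2.
Row 2: 23 − 2 + 11 + 23 + 8 + 29 = 92, so its missing entry is 87 − 92 = -5.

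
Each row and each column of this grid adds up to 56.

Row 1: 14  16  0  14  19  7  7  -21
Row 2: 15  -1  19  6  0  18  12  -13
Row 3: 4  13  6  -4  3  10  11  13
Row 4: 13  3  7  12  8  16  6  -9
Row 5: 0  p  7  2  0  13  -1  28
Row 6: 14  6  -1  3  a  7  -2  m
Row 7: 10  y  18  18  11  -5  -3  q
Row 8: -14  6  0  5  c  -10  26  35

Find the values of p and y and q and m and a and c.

Row 8 has -14 + 6 + 0 + 5 − 10 + 26 + 35 = 48; the blank must be 56 − 48 = 8.
Column 5 has 19 + 0 + 3 + 8 + 0 + 11 + 8 = 49; the blank must be 56 − 49 = 7.
Row 6 has 14 + 6 − 1 + 3 + 7 + 7 − 2 = 34; the blank must be 56 − 34 = 22.
Column 8 has -21 − 13 + 13 − 9 + 28 + 22 + 35 = 55; the blank must be 56 − 55 = 1.
Row 7 has 10 + 18 + 18 + 11 − 5 − 3 + 1 = 50; the blank must be 56 − 50 = 6.
Row 5 has 0 + 7 + 2 + 0 + 13 − 1 + 28 = 49; the blank must be 56 − 49 = 7.

p = 7, y = 6, q = 1, m = 22, a = 7, c = 8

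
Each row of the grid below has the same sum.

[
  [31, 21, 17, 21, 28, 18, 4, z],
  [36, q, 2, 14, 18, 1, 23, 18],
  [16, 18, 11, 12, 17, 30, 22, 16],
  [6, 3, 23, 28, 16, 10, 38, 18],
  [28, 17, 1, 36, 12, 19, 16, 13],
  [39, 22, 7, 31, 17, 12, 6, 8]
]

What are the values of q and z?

Rows 3 and 5 both add up to 142, so every row sums to 142.
Row 2: 36 + 2 + 14 + 18 + 1 + 23 + 18 = 112, so the missing entry is 142 − 112 = 30.
Row 1: 31 + 21 + 17 + 21 + 28 + 18 + 4 = 140, so the missing entry is 142 − 140 = 2.

q = 30, z = 2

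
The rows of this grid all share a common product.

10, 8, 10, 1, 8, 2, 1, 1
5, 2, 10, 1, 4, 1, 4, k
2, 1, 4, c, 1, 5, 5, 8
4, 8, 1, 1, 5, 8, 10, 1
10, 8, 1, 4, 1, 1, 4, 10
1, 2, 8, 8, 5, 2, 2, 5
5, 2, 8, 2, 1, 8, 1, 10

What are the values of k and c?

k = 8, c = 8

Rows 1 and 7 each multiply to 12800, so every row has product 12800.
Row 2: 5×2×10×1×4×1×4 = 1600, so the missing entry is 12800 ÷ 1600 = 8.
Row 3: 2×1×4×1×5×5×8 = 1600, so the missing entry is 12800 ÷ 1600 = 8.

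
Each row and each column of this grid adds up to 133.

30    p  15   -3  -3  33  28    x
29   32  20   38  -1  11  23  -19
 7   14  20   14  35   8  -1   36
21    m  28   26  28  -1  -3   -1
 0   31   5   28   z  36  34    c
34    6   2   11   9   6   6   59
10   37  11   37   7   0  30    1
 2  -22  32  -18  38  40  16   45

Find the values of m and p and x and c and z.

m = 35, p = 0, x = 33, c = -21, z = 20

Column 5 has -3 − 1 + 35 + 28 + 9 + 7 + 38 = 113; the blank must be 133 − 113 = 20.
Row 4 has 21 + 28 + 26 + 28 − 1 − 3 − 1 = 98; the blank must be 133 − 98 = 35.
Column 2 has 32 + 14 + 35 + 31 + 6 + 37 − 22 = 133; the blank must be 133 − 133 = 0.
Row 1 has 30 + 0 + 15 − 3 − 3 + 33 + 28 = 100; the blank must be 133 − 100 = 33.
Row 5 has 0 + 31 + 5 + 28 + 20 + 36 + 34 = 154; the blank must be 133 − 154 = -21.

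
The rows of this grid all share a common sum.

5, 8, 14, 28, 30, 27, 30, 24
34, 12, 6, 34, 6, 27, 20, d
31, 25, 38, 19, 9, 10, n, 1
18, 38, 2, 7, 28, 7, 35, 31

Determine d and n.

d = 27, n = 33

Rows 1 and 4 both add up to 166, so every row sums to 166.
Row 2: 34 + 12 + 6 + 34 + 6 + 27 + 20 = 139, so the missing entry is 166 − 139 = 27.
Row 3: 31 + 25 + 38 + 19 + 9 + 10 + 1 = 133, so the missing entry is 166 − 133 = 33.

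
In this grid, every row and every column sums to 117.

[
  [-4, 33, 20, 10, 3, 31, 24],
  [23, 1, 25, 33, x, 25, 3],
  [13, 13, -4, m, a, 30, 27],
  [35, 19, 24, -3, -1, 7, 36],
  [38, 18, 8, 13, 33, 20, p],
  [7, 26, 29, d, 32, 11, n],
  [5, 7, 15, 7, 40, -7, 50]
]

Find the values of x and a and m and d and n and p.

x = 7, a = 3, m = 35, d = 22, n = -10, p = -13

Row 5: 38 + 18 + 8 + 13 + 33 + 20 = 130, so its missing entry is 117 − 130 = -13.
Row 2: 23 + 1 + 25 + 33 + 25 + 3 = 110, so its missing entry is 117 − 110 = 7.
Column 5: 3 + 7 − 1 + 33 + 32 + 40 = 114, so its missing entry is 117 − 114 = 3.
Row 3: 13 + 13 − 4 + 3 + 30 + 27 = 82, so its missing entry is 117 − 82 = 35.
Column 7: 24 + 3 + 27 + 36 − 13 + 50 = 127, so its missing entry is 117 − 127 = -10.
Row 6: 7 + 26 + 29 + 32 + 11 − 10 = 95, so its missing entry is 117 − 95 = 22.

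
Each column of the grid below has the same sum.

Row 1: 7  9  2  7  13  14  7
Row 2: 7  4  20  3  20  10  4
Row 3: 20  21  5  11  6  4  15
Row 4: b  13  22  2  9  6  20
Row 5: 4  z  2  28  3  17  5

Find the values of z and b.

z = 4, b = 13

Columns 4 and 5 both add up to 51, so every column sums to 51.
Column 2: 9 + 4 + 21 + 13 = 47, so the missing entry is 51 − 47 = 4.
Column 1: 7 + 7 + 20 + 4 = 38, so the missing entry is 51 − 38 = 13.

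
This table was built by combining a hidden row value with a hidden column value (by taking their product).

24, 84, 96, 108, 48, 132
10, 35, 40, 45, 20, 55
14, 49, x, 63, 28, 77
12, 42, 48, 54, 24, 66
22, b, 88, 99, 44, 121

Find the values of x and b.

x = 56, b = 77

Each row is a constant multiple of every other row — this is a multiplication table with the headers hidden.
Row 3 is 14/24 = 7/12 times row 1, so its entry in column 3 is 96 × 7/12 = 56.
Row 5 is 22/24 = 11/12 times row 1, so its entry in column 2 is 84 × 11/12 = 77.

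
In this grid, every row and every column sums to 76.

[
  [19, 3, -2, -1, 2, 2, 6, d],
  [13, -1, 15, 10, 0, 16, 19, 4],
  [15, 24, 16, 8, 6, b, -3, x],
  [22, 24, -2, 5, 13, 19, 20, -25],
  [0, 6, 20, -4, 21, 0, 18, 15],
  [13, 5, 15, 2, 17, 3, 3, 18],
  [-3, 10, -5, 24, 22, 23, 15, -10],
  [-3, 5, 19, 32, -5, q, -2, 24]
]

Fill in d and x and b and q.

d = 47, x = 3, b = 7, q = 6

The known cells in row 1 total 29, leaving 76 − 29 = 47 for the blank.
The known cells in row 8 total 70, leaving 76 − 70 = 6 for the blank.
The known cells in column 6 total 69, leaving 76 − 69 = 7 for the blank.
The known cells in row 3 total 73, leaving 76 − 73 = 3 for the blank.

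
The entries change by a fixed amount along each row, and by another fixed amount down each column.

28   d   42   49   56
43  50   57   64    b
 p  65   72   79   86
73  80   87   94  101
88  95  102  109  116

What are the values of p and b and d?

p = 58, b = 71, d = 35

Along each row the entries change by 7 per step; down each column they change by 15.
Row 3: from 65 at column 2, stepping by 7 to column 1 gives 58.
Row 2: from 43 at column 1, stepping by 7 to column 5 gives 71.
Row 1: from 28 at column 1, stepping by 7 to column 2 gives 35.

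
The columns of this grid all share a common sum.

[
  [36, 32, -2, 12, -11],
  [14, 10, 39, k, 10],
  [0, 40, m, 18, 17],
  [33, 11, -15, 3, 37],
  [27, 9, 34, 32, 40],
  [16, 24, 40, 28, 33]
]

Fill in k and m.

Column 2 sums to 126 and so does column 5; that's the common total.
In column 4 the known cells total 93, leaving 126 − 93 = 33.
In column 3 the known cells total 96, leaving 126 − 96 = 30.

k = 33, m = 30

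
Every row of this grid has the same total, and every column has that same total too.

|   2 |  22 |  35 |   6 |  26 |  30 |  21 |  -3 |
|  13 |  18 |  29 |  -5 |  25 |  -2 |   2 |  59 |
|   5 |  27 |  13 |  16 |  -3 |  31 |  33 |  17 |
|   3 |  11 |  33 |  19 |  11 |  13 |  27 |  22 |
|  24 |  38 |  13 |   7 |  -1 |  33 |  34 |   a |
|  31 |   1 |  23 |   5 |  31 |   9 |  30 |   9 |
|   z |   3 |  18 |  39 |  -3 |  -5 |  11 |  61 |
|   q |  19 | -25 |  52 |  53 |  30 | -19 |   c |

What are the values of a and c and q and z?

a = -9, c = -17, q = 46, z = 15

Rows 1 and 2 both sum to 139, so that's the common total.
The known cells in row 7 total 124, leaving 139 − 124 = 15 for the blank.
The known cells in column 1 total 93, leaving 139 − 93 = 46 for the blank.
The known cells in row 5 total 148, leaving 139 − 148 = -9 for the blank.
The known cells in row 8 total 156, leaving 139 − 156 = -17 for the blank.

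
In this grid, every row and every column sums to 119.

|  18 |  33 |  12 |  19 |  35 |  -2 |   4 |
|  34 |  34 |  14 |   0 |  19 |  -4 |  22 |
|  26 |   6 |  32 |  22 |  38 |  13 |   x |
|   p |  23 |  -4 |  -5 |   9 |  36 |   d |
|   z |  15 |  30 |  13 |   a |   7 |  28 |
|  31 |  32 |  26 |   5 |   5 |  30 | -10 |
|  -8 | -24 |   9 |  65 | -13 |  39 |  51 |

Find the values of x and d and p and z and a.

Column 5 has 35 + 19 + 38 + 9 + 5 − 13 = 93; the blank must be 119 − 93 = 26.
Row 5 has 15 + 30 + 13 + 26 + 7 + 28 = 119; the blank must be 119 − 119 = 0.
Column 1 has 18 + 34 + 26 + 0 + 31 − 8 = 101; the blank must be 119 − 101 = 18.
Row 3 has 26 + 6 + 32 + 22 + 38 + 13 = 137; the blank must be 119 − 137 = -18.
Row 4 has 18 + 23 − 4 − 5 + 9 + 36 = 77; the blank must be 119 − 77 = 42.

x = -18, d = 42, p = 18, z = 0, a = 26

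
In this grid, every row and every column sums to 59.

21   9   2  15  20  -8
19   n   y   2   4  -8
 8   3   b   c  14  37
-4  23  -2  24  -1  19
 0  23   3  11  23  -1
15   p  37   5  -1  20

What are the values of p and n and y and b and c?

p = -17, n = 18, y = 24, b = -5, c = 2

The known cells in row 6 total 76, leaving 59 − 76 = -17 for the blank.
The known cells in column 2 total 41, leaving 59 − 41 = 18 for the blank.
The known cells in row 2 total 35, leaving 59 − 35 = 24 for the blank.
The known cells in column 4 total 57, leaving 59 − 57 = 2 for the blank.
The known cells in row 3 total 64, leaving 59 − 64 = -5 for the blank.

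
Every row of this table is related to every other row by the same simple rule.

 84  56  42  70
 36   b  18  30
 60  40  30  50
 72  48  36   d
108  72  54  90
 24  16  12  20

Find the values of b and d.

b = 24, d = 60

Each row is a constant multiple of every other row — this is a multiplication table with the headers hidden.
Row 2 is 18/42 = 3/7 times row 1, so its entry in column 2 is 56 × 3/7 = 24.
Row 4 is 36/42 = 6/7 times row 1, so its entry in column 4 is 70 × 6/7 = 60.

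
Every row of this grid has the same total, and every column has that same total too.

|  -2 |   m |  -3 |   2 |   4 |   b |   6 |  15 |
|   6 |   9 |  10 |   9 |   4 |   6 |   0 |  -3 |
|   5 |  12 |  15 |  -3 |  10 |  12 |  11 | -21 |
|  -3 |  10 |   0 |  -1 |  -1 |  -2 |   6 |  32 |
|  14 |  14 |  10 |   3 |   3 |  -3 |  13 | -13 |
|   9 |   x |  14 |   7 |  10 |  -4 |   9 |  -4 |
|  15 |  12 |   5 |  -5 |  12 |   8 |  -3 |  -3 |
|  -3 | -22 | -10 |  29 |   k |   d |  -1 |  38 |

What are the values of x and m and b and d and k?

Rows 2 and 3 both sum to 41, so that's the common total.
Column 5: 4 + 4 + 10 − 1 + 3 + 10 + 12 = 42, so its missing entry is 41 − 42 = -1.
Row 6: 9 + 14 + 7 + 10 − 4 + 9 − 4 = 41, so its missing entry is 41 − 41 = 0.
Column 2: 9 + 12 + 10 + 14 + 0 + 12 − 22 = 35, so its missing entry is 41 − 35 = 6.
Row 1: -2 + 6 − 3 + 2 + 4 + 6 + 15 = 28, so its missing entry is 41 − 28 = 13.
Row 8: -3 − 22 − 10 + 29 − 1 − 1 + 38 = 30, so its missing entry is 41 − 30 = 11.

x = 0, m = 6, b = 13, d = 11, k = -1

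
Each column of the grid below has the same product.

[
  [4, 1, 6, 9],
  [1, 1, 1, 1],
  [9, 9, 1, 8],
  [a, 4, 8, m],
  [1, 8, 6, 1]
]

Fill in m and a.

m = 4, a = 8

Columns 2 and 3 each multiply to 288, so every column has product 288.
Column 4: 9×1×8×1 = 72, so the missing entry is 288 ÷ 72 = 4.
Column 1: 4×1×9×1 = 36, so the missing entry is 288 ÷ 36 = 8.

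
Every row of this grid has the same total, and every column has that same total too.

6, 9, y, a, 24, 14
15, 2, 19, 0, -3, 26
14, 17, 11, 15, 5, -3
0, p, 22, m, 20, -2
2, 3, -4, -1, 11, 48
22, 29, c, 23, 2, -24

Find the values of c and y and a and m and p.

Rows 2 and 3 both sum to 59, so that's the common total.
Column 2 has 9 + 2 + 17 + 3 + 29 = 60; the blank must be 59 − 60 = -1.
Row 4 has 0 − 1 + 22 + 20 − 2 = 39; the blank must be 59 − 39 = 20.
Column 4 has 0 + 15 + 20 − 1 + 23 = 57; the blank must be 59 − 57 = 2.
Row 1 has 6 + 9 + 2 + 24 + 14 = 55; the blank must be 59 − 55 = 4.
Row 6 has 22 + 29 + 23 + 2 − 24 = 52; the blank must be 59 − 52 = 7.

c = 7, y = 4, a = 2, m = 20, p = -1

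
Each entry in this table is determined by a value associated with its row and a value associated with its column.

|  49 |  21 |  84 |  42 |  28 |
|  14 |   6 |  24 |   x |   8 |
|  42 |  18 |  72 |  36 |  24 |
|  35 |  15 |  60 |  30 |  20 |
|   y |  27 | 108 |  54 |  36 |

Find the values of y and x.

Each row is a constant multiple of every other row — this is a multiplication table with the headers hidden.
Row 5 is 36/28 = 9/7 times row 1, so its entry in column 1 is 49 × 9/7 = 63.
Row 2 is 8/28 = 2/7 times row 1, so its entry in column 4 is 42 × 2/7 = 12.

y = 63, x = 12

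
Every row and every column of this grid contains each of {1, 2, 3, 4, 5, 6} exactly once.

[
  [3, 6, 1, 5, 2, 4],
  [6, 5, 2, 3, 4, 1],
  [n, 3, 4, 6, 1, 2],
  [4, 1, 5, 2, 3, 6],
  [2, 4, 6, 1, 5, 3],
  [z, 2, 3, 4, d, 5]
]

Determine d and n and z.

Cell (6,5): column 5 already has {1, 2, 3, 4, 5} → 6.
At (row 3, col 1): row 3 already has {1, 2, 3, 4, 6}, so the value is 5.
Cell (6,1): row 6 already has {2, 3, 4, 5, 6} → 1.

d = 6, n = 5, z = 1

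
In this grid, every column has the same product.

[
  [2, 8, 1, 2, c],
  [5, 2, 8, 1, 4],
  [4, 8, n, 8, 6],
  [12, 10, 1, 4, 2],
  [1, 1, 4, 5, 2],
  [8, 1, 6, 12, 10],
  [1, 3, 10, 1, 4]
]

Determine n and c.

n = 2, c = 1

Columns 1 and 2 each multiply to 3840, so every column has product 3840.
Column 3: 1×8×1×4×6×10 = 1920, so the missing entry is 3840 ÷ 1920 = 2.
Column 5: 4×6×2×2×10×4 = 3840, so the missing entry is 3840 ÷ 3840 = 1.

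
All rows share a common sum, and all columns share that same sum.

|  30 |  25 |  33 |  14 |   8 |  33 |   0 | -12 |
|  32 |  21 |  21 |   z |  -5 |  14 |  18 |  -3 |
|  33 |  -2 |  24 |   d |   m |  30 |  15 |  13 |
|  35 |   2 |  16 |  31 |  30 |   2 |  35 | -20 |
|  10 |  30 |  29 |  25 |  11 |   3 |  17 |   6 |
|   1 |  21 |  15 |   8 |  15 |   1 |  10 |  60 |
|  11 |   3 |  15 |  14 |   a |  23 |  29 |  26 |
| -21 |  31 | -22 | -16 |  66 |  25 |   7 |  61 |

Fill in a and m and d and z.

a = 10, m = -4, d = 22, z = 33

Rows 1 and 4 both sum to 131, so that's the common total.
The known cells in row 2 total 98, leaving 131 − 98 = 33 for the blank.
The known cells in column 4 total 109, leaving 131 − 109 = 22 for the blank.
The known cells in row 3 total 135, leaving 131 − 135 = -4 for the blank.
The known cells in row 7 total 121, leaving 131 − 121 = 10 for the blank.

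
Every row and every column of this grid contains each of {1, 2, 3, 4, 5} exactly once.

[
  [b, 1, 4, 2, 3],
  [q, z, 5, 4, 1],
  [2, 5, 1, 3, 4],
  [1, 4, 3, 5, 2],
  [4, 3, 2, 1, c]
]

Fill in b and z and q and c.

At (row 5, col 5): row 5 already has {1, 2, 3, 4}, so the value is 5.
Cell (2,2): column 2 already has {1, 3, 4, 5} → 2.
For row 2, column 1: row 2 already has {1, 2, 4, 5}; that leaves 3.
At (row 1, col 1): row 1 already has {1, 2, 3, 4}, so the value is 5.

b = 5, z = 2, q = 3, c = 5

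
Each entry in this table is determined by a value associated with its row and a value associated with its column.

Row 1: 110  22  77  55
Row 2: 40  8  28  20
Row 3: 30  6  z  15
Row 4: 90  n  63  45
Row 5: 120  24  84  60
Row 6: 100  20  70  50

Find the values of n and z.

n = 18, z = 21

Each row is a constant multiple of every other row — this is a multiplication table with the headers hidden.
Row 4 is 45/55 = 9/11 times row 1, so its entry in column 2 is 22 × 9/11 = 18.
Row 3 is 15/55 = 3/11 times row 1, so its entry in column 3 is 77 × 3/11 = 21.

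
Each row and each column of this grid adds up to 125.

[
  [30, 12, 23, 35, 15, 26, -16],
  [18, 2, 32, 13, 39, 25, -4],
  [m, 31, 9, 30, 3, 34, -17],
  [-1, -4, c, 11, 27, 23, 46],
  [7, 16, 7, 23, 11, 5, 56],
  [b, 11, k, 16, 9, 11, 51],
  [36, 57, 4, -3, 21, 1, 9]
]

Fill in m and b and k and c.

Row 3 has 31 + 9 + 30 + 3 + 34 − 17 = 90; the blank must be 125 − 90 = 35.
Column 1 has 30 + 18 + 35 − 1 + 7 + 36 = 125; the blank must be 125 − 125 = 0.
Row 4 has -1 − 4 + 11 + 27 + 23 + 46 = 102; the blank must be 125 − 102 = 23.
Row 6 has 0 + 11 + 16 + 9 + 11 + 51 = 98; the blank must be 125 − 98 = 27.

m = 35, b = 0, k = 27, c = 23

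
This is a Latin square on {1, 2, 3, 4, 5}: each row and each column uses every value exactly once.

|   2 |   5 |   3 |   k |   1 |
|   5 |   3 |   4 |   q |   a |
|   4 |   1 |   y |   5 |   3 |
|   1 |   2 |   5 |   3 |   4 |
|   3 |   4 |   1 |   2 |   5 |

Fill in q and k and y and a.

q = 1, k = 4, y = 2, a = 2

At (row 1, col 4): row 1 already has {1, 2, 3, 5}, so the value is 4.
At (row 2, col 4): column 4 already has {2, 3, 4, 5}, so the value is 1.
At (row 2, col 5): row 2 already has {1, 3, 4, 5}, so the value is 2.
Cell (3,3): row 3 already has {1, 3, 4, 5} → 2.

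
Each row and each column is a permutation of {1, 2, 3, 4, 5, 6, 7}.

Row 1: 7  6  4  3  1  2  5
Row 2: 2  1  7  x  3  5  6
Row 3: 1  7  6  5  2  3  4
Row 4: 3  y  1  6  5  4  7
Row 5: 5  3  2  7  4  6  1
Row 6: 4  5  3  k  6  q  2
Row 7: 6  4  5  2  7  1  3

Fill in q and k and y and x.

Cell (4,2): row 4 already has {1, 3, 4, 5, 6, 7} → 2.
Cell (6,6): column 6 already has {1, 2, 3, 4, 5, 6} → 7.
Cell (6,4): row 6 already has {2, 3, 4, 5, 6, 7} → 1.
At (row 2, col 4): row 2 already has {1, 2, 3, 5, 6, 7}, so the value is 4.

q = 7, k = 1, y = 2, x = 4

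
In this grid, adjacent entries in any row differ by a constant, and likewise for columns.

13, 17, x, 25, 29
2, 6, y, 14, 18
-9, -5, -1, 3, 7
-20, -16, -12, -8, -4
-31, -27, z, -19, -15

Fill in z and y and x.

Along each row the entries change by 4 per step; down each column they change by -11.
Row 5: from -31 at column 1, stepping by 4 to column 3 gives -23.
Row 2: from 2 at column 1, stepping by 4 to column 3 gives 10.
Row 1: from 13 at column 1, stepping by 4 to column 3 gives 21.

z = -23, y = 10, x = 21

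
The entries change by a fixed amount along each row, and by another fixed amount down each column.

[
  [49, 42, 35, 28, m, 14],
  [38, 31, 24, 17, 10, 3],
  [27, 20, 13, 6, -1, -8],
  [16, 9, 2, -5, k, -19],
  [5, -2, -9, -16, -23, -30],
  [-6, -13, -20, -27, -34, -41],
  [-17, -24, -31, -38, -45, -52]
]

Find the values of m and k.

Along each row the entries change by -7 per step; down each column they change by -11.
Row 1: from 49 at column 1, stepping by -7 to column 5 gives 21.
Row 4: from 16 at column 1, stepping by -7 to column 5 gives -12.

m = 21, k = -12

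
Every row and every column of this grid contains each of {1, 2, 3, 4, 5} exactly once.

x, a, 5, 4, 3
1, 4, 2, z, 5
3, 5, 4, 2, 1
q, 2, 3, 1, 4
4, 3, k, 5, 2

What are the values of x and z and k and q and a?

x = 2, z = 3, k = 1, q = 5, a = 1

For row 1, column 2: column 2 already has {2, 3, 4, 5}; that leaves 1.
At (row 1, col 1): row 1 already has {1, 3, 4, 5}, so the value is 2.
At (row 5, col 3): row 5 already has {2, 3, 4, 5}, so the value is 1.
At (row 4, col 1): row 4 already has {1, 2, 3, 4}, so the value is 5.
For row 2, column 4: row 2 already has {1, 2, 4, 5}; that leaves 3.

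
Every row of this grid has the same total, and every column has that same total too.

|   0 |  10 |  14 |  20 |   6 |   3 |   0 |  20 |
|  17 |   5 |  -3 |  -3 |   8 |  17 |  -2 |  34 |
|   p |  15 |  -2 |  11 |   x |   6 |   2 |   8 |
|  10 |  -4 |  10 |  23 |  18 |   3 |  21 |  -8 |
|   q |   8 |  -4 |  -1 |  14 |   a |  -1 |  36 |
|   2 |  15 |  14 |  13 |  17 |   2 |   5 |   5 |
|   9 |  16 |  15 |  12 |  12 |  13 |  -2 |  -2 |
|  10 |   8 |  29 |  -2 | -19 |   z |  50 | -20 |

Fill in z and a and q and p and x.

z = 17, a = 12, q = 9, p = 16, x = 17

Rows 1 and 2 both sum to 73, so that's the common total.
The known cells in column 5 total 56, leaving 73 − 56 = 17 for the blank.
The known cells in row 3 total 57, leaving 73 − 57 = 16 for the blank.
The known cells in column 1 total 64, leaving 73 − 64 = 9 for the blank.
The known cells in row 5 total 61, leaving 73 − 61 = 12 for the blank.
The known cells in row 8 total 56, leaving 73 − 56 = 17 for the blank.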